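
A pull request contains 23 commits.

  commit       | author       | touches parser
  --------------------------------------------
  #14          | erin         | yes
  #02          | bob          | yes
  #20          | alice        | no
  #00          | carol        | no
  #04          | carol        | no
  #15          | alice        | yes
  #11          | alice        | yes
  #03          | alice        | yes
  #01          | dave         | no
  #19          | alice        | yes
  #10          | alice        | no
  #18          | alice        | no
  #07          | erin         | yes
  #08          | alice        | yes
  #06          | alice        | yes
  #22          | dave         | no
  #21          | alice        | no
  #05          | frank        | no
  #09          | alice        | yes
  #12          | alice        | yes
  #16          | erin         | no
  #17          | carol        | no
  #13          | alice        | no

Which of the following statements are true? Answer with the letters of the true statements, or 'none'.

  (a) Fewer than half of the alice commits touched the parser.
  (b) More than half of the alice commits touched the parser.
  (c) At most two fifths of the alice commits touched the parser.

(b)

|A| = 13, |A ∩ B| = 8, |A ∖ B| = 5.
(a) |A ∩ B| < |A ∖ B|: fails.
(b) |A ∩ B| > |A ∖ B|: holds.
(c) |A ∩ B| / |A| ≤ 2/5: fails.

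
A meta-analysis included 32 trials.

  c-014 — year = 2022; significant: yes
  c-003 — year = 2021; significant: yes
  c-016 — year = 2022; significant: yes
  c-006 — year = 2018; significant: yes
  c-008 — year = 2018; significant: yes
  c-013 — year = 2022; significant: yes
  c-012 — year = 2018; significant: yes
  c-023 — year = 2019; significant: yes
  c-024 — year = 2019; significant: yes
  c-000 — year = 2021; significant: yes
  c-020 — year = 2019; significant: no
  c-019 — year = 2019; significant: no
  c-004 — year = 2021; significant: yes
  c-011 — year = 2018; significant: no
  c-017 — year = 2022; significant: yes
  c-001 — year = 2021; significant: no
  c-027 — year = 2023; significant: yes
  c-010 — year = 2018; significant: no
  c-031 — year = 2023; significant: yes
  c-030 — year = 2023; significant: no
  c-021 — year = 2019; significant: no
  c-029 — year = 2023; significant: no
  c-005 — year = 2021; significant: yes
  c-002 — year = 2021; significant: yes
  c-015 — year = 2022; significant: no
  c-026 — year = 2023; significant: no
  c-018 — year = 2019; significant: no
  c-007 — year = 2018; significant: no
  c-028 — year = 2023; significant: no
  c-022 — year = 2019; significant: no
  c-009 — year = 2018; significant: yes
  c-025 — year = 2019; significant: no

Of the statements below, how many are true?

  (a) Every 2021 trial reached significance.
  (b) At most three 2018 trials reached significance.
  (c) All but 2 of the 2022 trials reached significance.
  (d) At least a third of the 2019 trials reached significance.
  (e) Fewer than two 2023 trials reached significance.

(a) 2021: |A| = 6, |A ∩ B| = 5; needs A ⊆ B, i.e. every element of A is in B (|A ∖ B| = 0) — false.
(b) 2018: |A| = 7, |A ∩ B| = 4; needs |A ∩ B| ≤ 3 — false.
(c) 2022: |A| = 5, |A ∩ B| = 4; needs |A ∖ B| = 2 — false.
(d) 2019: |A| = 8, |A ∩ B| = 2; needs |A ∩ B| / |A| ≥ 1/3 — false.
(e) 2023: |A| = 6, |A ∩ B| = 2; needs |A ∩ B| < 2 — false.

0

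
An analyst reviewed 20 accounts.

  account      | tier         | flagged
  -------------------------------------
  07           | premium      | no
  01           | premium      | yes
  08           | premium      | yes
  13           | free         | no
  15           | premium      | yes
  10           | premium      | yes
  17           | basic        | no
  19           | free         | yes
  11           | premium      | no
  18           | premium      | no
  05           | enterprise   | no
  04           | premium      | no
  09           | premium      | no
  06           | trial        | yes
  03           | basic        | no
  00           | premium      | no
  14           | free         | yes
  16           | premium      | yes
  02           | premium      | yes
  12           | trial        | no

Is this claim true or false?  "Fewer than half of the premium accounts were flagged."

False

The determiner here denotes the relation: |A ∩ B| < |A ∖ B|.
A (the restrictor) = {07, 01, 08, 15, 10, 11, 18, 04, 09, 00, 16, 02}, |A| = 12.
A ∩ B = {01, 08, 15, 10, 16, 02}, so |A ∩ B| = 6.
A ∖ B = {07, 11, 18, 04, 09, 00}, so |A ∖ B| = 6.
6 = 6, so the statement is false.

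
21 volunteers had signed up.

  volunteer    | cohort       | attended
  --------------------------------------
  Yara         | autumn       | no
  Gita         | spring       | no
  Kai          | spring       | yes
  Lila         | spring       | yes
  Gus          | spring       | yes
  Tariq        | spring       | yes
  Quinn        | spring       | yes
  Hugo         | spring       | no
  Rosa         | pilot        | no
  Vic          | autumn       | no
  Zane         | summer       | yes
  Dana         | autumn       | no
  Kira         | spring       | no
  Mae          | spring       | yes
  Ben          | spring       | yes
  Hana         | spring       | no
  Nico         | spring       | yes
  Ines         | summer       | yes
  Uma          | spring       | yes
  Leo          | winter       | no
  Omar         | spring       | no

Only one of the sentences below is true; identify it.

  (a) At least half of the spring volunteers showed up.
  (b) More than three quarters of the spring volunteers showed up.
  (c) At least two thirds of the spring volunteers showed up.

|A| = 14, |A ∩ B| = 9, |A ∖ B| = 5.
(a) requires |A ∩ B| ≥ |A ∖ B|: true.
(b) requires |A ∩ B| / |A| > 3/4: false.
(c) requires |A ∩ B| / |A| ≥ 2/3: false.

(a)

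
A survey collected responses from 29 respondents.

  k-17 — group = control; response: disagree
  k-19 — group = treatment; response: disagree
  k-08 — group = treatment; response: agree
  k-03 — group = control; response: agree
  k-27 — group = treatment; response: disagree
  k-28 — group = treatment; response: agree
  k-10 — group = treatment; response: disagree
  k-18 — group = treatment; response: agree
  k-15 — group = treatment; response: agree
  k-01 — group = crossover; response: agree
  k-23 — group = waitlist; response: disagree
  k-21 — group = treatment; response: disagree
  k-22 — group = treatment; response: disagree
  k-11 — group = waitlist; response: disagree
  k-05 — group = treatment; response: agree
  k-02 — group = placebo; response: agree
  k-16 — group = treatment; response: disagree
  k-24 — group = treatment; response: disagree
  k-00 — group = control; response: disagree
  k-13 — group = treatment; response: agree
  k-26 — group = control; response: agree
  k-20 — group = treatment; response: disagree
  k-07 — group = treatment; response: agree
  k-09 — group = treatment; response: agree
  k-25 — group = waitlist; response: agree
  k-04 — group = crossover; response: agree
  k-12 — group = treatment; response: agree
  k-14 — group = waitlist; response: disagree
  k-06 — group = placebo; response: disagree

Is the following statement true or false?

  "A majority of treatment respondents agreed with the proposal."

True

'A majority of treatment respondents agreed with the proposal' holds iff |A ∩ B| > |A ∖ B|.
|A| = 17, |A ∩ B| = 9, |A ∖ B| = 8.
9 > 8, so the statement is true.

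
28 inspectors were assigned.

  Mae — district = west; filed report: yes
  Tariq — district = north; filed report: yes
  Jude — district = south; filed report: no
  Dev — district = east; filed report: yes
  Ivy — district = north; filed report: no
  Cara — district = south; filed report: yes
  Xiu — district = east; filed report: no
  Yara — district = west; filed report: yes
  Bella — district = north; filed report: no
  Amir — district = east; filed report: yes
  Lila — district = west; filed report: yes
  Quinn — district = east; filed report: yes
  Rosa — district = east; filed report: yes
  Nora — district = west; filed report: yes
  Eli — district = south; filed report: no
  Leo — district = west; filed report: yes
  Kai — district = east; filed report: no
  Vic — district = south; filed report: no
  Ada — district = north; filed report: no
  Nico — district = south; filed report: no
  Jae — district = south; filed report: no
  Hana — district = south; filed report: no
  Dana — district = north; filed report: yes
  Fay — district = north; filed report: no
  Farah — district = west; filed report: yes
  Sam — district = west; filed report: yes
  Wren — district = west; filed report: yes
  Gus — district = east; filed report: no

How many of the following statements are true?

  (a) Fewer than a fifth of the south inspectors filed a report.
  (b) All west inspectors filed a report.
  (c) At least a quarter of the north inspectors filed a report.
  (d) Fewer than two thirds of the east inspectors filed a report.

(a) south: |A| = 7, |A ∩ B| = 1; needs |A ∩ B| / |A| < 1/5 — true.
(b) west: |A| = 8, |A ∩ B| = 8; needs A ⊆ B, i.e. every element of A is in B (|A ∖ B| = 0) — true.
(c) north: |A| = 6, |A ∩ B| = 2; needs |A ∩ B| / |A| ≥ 1/4 — true.
(d) east: |A| = 7, |A ∩ B| = 4; needs |A ∩ B| / |A| < 2/3 — true.

4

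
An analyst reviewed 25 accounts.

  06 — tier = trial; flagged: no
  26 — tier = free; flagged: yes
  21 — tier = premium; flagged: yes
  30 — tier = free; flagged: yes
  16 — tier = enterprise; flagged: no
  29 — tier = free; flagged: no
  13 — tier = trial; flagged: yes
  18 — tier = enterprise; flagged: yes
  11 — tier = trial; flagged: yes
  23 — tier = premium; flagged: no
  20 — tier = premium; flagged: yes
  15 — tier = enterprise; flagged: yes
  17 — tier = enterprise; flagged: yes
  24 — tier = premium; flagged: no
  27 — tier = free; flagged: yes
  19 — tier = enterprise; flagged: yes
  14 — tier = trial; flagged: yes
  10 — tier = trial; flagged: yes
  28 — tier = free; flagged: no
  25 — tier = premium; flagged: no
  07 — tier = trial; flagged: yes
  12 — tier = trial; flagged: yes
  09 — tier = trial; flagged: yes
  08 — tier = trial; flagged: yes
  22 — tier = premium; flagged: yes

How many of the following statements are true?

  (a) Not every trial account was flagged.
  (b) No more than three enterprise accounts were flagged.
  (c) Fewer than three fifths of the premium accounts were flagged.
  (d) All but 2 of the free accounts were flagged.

3

(a) trial: |A| = 9, |A ∩ B| = 8; needs A ⊄ B (|A ∖ B| ≥ 1) — true.
(b) enterprise: |A| = 5, |A ∩ B| = 4; needs |A ∩ B| ≤ 3 — false.
(c) premium: |A| = 6, |A ∩ B| = 3; needs |A ∩ B| / |A| < 3/5 — true.
(d) free: |A| = 5, |A ∩ B| = 3; needs |A ∖ B| = 2 — true.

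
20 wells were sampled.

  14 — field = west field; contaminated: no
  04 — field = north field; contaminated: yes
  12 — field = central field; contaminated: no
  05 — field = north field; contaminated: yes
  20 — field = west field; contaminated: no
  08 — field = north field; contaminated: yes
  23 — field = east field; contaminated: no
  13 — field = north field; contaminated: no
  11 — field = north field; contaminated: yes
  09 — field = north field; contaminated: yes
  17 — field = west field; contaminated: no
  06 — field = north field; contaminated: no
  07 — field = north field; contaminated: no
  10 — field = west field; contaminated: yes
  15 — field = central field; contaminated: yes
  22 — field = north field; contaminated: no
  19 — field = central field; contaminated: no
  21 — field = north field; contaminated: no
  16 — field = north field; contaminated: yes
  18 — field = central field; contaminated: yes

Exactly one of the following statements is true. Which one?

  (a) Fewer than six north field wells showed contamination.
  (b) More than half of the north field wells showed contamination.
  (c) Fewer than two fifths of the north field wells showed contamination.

|A| = 11, |A ∩ B| = 6, |A ∖ B| = 5.
(a) requires |A ∩ B| < 6: false.
(b) requires |A ∩ B| > |A ∖ B|: true.
(c) requires |A ∩ B| / |A| < 2/5: false.

(b)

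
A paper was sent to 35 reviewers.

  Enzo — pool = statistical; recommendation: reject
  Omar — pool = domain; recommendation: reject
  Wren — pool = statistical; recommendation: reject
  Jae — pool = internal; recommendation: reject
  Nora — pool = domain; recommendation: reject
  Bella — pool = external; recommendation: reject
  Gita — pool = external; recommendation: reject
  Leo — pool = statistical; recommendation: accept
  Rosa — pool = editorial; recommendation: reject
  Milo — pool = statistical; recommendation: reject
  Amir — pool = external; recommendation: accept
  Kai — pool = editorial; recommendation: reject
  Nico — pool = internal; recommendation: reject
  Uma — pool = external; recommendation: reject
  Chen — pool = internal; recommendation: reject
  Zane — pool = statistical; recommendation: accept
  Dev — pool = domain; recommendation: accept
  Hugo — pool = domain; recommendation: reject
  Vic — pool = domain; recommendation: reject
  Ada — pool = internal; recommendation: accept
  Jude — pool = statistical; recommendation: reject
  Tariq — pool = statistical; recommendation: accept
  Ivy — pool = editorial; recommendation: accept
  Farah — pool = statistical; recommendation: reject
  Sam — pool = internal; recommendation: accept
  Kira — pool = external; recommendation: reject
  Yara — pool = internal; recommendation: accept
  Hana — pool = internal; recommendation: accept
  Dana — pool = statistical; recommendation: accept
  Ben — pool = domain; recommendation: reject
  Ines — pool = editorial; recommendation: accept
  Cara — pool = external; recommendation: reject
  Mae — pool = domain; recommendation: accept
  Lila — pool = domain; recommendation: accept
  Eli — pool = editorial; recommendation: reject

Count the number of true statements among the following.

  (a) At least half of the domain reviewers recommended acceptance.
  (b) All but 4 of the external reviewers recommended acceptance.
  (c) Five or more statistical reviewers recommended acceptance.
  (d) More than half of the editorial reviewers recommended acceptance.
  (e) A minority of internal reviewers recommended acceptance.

(a) domain: |A| = 8, |A ∩ B| = 3; needs |A ∩ B| ≥ |A ∖ B| — false.
(b) external: |A| = 6, |A ∩ B| = 1; needs |A ∖ B| = 4 — false.
(c) statistical: |A| = 9, |A ∩ B| = 4; needs |A ∩ B| ≥ 5 — false.
(d) editorial: |A| = 5, |A ∩ B| = 2; needs |A ∩ B| > |A ∖ B| — false.
(e) internal: |A| = 7, |A ∩ B| = 4; needs |A ∩ B| < |A ∖ B| — false.

0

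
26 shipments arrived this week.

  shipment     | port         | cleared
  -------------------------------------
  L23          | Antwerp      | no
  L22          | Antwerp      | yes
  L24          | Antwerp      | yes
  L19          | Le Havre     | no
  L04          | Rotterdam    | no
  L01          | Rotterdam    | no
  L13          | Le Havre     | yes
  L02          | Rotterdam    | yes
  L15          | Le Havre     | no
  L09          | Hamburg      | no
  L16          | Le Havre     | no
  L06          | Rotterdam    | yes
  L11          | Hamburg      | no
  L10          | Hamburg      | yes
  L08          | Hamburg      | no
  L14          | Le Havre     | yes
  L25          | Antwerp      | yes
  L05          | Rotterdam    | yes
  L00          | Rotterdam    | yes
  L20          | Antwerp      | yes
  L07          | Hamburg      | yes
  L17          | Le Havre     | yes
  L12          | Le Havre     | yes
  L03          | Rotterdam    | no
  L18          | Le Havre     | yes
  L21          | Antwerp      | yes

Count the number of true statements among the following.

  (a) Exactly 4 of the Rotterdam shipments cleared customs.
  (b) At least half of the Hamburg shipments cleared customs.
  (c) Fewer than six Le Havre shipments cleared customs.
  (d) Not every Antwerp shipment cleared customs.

(a) Rotterdam: |A| = 7, |A ∩ B| = 4; needs |A ∩ B| = 4 — true.
(b) Hamburg: |A| = 5, |A ∩ B| = 2; needs |A ∩ B| ≥ |A ∖ B| — false.
(c) Le Havre: |A| = 8, |A ∩ B| = 5; needs |A ∩ B| < 6 — true.
(d) Antwerp: |A| = 6, |A ∩ B| = 5; needs A ⊄ B (|A ∖ B| ≥ 1) — true.

3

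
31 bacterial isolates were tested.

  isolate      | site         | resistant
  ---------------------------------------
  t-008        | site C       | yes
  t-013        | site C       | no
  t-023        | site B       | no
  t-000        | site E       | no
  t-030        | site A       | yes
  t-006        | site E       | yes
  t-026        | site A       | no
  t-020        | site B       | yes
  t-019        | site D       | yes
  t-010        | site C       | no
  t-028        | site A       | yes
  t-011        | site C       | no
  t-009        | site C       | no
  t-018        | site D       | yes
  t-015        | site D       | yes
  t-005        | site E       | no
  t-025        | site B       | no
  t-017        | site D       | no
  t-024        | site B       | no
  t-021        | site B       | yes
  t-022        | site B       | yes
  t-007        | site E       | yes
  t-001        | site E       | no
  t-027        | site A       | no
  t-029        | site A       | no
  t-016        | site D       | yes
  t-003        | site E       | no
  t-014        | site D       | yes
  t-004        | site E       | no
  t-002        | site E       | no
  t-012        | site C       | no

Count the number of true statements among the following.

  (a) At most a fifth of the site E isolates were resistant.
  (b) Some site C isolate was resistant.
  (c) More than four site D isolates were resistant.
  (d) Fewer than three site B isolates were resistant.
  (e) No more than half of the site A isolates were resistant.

3

(a) site E: |A| = 8, |A ∩ B| = 2; needs |A ∩ B| / |A| ≤ 1/5 — false.
(b) site C: |A| = 6, |A ∩ B| = 1; needs A ∩ B ≠ ∅ (|A ∩ B| ≥ 1) — true.
(c) site D: |A| = 6, |A ∩ B| = 5; needs |A ∩ B| > 4 — true.
(d) site B: |A| = 6, |A ∩ B| = 3; needs |A ∩ B| < 3 — false.
(e) site A: |A| = 5, |A ∩ B| = 2; needs |A ∩ B| ≤ |A ∖ B| — true.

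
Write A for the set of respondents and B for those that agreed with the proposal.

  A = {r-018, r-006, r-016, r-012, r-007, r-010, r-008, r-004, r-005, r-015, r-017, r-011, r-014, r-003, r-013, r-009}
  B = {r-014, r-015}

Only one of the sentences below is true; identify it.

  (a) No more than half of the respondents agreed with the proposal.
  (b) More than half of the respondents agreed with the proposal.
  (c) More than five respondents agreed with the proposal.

(a)

|A| = 16, |A ∩ B| = 2, |A ∖ B| = 14.
(a) requires |A ∩ B| ≤ |A ∖ B|: true.
(b) requires |A ∩ B| > |A ∖ B|: false.
(c) requires |A ∩ B| > 5: false.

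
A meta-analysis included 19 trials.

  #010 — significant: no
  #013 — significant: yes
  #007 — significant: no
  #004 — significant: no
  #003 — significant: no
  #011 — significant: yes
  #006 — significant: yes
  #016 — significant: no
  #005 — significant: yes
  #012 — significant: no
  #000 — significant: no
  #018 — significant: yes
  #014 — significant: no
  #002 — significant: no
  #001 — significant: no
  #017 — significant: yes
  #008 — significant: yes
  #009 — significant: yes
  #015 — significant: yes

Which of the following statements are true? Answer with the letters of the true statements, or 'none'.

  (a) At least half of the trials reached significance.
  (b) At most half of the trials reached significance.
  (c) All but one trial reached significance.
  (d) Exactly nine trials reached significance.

|A| = 19, |A ∩ B| = 9, |A ∖ B| = 10.
(a) |A ∩ B| ≥ |A ∖ B|: fails.
(b) |A ∩ B| ≤ |A ∖ B|: holds.
(c) |A ∖ B| = 1: fails.
(d) |A ∩ B| = 9: holds.

(b), (d)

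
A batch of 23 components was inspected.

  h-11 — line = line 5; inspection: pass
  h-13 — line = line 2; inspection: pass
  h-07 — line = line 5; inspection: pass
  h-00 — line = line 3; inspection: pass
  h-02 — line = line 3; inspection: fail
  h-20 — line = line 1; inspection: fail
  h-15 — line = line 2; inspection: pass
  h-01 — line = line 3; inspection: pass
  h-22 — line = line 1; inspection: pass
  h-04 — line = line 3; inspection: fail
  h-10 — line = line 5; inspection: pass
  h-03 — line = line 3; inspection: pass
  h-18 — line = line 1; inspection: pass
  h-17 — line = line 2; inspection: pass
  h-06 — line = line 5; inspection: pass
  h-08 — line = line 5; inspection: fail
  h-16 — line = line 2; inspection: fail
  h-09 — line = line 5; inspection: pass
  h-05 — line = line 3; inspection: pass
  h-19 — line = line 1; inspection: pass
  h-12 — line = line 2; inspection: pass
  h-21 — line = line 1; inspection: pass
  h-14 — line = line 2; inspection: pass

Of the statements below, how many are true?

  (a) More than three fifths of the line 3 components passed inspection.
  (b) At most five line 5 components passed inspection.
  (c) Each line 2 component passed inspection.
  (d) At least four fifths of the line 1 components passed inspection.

3

(a) line 3: |A| = 6, |A ∩ B| = 4; needs |A ∩ B| / |A| > 3/5 — true.
(b) line 5: |A| = 6, |A ∩ B| = 5; needs |A ∩ B| ≤ 5 — true.
(c) line 2: |A| = 6, |A ∩ B| = 5; needs A ⊆ B, i.e. every element of A is in B (|A ∖ B| = 0) — false.
(d) line 1: |A| = 5, |A ∩ B| = 4; needs |A ∩ B| / |A| ≥ 4/5 — true.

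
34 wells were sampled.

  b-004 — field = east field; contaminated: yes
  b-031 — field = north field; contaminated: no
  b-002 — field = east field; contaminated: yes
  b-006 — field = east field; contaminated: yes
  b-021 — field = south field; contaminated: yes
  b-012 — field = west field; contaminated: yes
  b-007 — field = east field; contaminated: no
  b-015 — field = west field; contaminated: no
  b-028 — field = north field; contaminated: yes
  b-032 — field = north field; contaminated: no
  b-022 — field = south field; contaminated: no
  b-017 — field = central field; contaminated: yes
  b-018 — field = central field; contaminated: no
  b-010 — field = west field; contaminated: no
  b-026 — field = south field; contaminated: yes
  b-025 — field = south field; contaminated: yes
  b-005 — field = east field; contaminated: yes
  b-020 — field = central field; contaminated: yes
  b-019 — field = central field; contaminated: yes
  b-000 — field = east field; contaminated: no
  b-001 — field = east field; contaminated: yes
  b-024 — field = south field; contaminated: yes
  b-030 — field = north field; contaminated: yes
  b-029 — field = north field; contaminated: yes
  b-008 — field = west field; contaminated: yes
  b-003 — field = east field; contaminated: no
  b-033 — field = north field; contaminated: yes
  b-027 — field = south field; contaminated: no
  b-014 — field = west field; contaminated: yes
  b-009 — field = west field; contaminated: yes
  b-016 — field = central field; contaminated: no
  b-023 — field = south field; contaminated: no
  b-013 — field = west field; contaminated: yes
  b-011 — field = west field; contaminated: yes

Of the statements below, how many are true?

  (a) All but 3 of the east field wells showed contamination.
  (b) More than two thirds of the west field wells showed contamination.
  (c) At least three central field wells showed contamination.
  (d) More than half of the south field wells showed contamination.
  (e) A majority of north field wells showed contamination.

5

(a) east field: |A| = 8, |A ∩ B| = 5; needs |A ∖ B| = 3 — true.
(b) west field: |A| = 8, |A ∩ B| = 6; needs |A ∩ B| / |A| > 2/3 — true.
(c) central field: |A| = 5, |A ∩ B| = 3; needs |A ∩ B| ≥ 3 — true.
(d) south field: |A| = 7, |A ∩ B| = 4; needs |A ∩ B| > |A ∖ B| — true.
(e) north field: |A| = 6, |A ∩ B| = 4; needs |A ∩ B| > |A ∖ B| — true.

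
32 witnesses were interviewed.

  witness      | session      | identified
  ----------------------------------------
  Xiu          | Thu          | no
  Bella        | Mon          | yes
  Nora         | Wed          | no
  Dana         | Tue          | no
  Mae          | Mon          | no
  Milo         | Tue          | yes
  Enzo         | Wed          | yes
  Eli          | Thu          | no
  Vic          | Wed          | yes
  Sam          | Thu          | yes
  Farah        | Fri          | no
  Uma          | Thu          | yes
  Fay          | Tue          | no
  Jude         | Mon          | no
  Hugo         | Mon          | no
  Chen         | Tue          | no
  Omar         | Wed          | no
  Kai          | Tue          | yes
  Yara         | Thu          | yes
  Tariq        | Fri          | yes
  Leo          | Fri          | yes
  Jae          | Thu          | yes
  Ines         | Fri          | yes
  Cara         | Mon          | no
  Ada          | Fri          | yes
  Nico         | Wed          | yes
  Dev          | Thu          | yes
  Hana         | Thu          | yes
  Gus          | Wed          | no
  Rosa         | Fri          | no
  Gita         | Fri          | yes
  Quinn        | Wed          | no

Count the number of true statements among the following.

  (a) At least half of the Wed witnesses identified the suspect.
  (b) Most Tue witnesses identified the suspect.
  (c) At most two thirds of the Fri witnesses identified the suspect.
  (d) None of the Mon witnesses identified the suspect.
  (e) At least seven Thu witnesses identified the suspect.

(a) Wed: |A| = 7, |A ∩ B| = 3; needs |A ∩ B| ≥ |A ∖ B| — false.
(b) Tue: |A| = 5, |A ∩ B| = 2; needs |A ∩ B| > |A ∖ B| — false.
(c) Fri: |A| = 7, |A ∩ B| = 5; needs |A ∩ B| / |A| ≤ 2/3 — false.
(d) Mon: |A| = 5, |A ∩ B| = 1; needs A ∩ B = ∅ (|A ∩ B| = 0) — false.
(e) Thu: |A| = 8, |A ∩ B| = 6; needs |A ∩ B| ≥ 7 — false.

0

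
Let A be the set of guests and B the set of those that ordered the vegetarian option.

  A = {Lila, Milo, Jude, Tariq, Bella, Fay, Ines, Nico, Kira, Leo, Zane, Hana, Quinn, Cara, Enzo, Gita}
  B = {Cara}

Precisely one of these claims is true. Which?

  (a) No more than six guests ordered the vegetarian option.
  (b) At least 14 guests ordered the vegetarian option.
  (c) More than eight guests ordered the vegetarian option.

|A| = 16, |A ∩ B| = 1, |A ∖ B| = 15.
(a) requires |A ∩ B| ≤ 6: true.
(b) requires |A ∩ B| ≥ 14: false.
(c) requires |A ∩ B| > 8: false.

(a)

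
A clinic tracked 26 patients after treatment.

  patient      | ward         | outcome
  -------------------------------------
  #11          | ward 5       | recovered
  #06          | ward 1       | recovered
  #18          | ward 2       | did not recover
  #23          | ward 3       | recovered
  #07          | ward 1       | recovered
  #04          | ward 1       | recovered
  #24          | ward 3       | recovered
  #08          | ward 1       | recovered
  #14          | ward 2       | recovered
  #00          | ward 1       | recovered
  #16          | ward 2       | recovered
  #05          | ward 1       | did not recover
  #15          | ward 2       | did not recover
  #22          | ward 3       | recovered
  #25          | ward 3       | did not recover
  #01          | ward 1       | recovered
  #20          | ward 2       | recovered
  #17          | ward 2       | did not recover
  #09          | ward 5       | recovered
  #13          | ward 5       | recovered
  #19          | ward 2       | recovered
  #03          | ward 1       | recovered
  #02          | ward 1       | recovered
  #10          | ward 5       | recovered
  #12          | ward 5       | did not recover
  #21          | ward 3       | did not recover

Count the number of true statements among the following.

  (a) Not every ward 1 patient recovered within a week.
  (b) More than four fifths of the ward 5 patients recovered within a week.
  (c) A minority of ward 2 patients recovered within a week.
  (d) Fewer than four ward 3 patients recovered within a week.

2

(a) ward 1: |A| = 9, |A ∩ B| = 8; needs A ⊄ B (|A ∖ B| ≥ 1) — true.
(b) ward 5: |A| = 5, |A ∩ B| = 4; needs |A ∩ B| / |A| > 4/5 — false.
(c) ward 2: |A| = 7, |A ∩ B| = 4; needs |A ∩ B| < |A ∖ B| — false.
(d) ward 3: |A| = 5, |A ∩ B| = 3; needs |A ∩ B| < 4 — true.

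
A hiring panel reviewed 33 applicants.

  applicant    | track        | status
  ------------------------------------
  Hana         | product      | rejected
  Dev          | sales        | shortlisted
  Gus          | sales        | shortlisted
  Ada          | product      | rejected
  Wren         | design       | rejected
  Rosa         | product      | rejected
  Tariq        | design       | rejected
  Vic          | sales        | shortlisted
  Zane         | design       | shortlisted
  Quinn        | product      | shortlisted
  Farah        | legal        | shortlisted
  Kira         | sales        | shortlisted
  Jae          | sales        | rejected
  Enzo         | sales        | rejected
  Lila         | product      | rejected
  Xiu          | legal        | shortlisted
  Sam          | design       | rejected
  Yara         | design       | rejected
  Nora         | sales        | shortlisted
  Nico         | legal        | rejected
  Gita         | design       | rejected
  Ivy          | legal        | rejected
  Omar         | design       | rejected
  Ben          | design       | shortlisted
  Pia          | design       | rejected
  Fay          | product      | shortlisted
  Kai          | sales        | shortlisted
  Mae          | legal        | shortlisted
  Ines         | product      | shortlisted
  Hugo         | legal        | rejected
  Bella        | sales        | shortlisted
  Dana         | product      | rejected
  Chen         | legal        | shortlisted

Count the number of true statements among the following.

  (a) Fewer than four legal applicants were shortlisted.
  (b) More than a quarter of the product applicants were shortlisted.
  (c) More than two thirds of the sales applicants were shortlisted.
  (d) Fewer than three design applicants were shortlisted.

3

(a) legal: |A| = 7, |A ∩ B| = 4; needs |A ∩ B| < 4 — false.
(b) product: |A| = 8, |A ∩ B| = 3; needs |A ∩ B| / |A| > 1/4 — true.
(c) sales: |A| = 9, |A ∩ B| = 7; needs |A ∩ B| / |A| > 2/3 — true.
(d) design: |A| = 9, |A ∩ B| = 2; needs |A ∩ B| < 3 — true.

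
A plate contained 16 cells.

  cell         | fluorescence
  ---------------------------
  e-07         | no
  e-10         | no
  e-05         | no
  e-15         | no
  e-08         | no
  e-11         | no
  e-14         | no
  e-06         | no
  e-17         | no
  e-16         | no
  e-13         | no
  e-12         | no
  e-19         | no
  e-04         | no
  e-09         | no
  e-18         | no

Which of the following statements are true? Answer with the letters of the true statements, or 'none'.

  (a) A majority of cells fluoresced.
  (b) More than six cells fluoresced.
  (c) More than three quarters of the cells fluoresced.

none

|A| = 16, |A ∩ B| = 0, |A ∖ B| = 16.
(a) |A ∩ B| > |A ∖ B|: fails.
(b) |A ∩ B| > 6: fails.
(c) |A ∩ B| / |A| > 3/4: fails.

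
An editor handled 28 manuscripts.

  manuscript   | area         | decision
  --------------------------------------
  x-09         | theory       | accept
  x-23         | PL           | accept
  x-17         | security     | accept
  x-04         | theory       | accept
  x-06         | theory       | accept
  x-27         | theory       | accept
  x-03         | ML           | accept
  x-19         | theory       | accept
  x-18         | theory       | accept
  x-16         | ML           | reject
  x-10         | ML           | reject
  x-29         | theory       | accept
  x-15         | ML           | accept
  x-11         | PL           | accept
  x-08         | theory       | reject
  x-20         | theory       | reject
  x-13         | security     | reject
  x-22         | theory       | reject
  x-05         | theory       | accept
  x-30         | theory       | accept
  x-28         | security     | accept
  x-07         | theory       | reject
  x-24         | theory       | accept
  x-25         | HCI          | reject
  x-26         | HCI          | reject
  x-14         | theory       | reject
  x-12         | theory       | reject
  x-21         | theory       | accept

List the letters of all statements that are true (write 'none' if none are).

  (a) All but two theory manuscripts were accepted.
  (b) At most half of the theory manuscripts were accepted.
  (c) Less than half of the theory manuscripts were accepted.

|A| = 17, |A ∩ B| = 11, |A ∖ B| = 6.
(a) |A ∖ B| = 2: fails.
(b) |A ∩ B| ≤ |A ∖ B|: fails.
(c) |A ∩ B| < |A ∖ B|: fails.

none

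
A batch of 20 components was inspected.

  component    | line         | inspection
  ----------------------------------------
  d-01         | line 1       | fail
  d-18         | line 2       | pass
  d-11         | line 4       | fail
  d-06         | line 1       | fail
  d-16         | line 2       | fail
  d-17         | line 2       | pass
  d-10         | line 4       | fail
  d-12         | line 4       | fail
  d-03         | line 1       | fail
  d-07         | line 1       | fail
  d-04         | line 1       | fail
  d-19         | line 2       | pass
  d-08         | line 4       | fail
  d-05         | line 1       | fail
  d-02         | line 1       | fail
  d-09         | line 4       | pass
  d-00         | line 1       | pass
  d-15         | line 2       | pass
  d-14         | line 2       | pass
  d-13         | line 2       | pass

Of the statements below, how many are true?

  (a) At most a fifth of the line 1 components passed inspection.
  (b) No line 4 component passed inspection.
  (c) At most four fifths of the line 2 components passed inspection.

1

(a) line 1: |A| = 8, |A ∩ B| = 1; needs |A ∩ B| / |A| ≤ 1/5 — true.
(b) line 4: |A| = 5, |A ∩ B| = 1; needs A ∩ B = ∅ (|A ∩ B| = 0) — false.
(c) line 2: |A| = 7, |A ∩ B| = 6; needs |A ∩ B| / |A| ≤ 4/5 — false.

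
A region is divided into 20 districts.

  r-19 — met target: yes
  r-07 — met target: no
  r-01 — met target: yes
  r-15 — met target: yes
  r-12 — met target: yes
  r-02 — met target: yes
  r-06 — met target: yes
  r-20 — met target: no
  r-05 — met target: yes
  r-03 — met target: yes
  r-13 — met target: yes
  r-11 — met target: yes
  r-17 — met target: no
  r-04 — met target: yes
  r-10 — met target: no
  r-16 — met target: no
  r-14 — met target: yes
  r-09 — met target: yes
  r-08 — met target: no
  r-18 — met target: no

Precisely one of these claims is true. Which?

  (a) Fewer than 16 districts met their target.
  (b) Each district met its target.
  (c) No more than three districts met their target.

(a)

|A| = 20, |A ∩ B| = 13, |A ∖ B| = 7.
(a) requires |A ∩ B| < 16: true.
(b) requires A ⊆ B, i.e. every element of A is in B (|A ∖ B| = 0): false.
(c) requires |A ∩ B| ≤ 3: false.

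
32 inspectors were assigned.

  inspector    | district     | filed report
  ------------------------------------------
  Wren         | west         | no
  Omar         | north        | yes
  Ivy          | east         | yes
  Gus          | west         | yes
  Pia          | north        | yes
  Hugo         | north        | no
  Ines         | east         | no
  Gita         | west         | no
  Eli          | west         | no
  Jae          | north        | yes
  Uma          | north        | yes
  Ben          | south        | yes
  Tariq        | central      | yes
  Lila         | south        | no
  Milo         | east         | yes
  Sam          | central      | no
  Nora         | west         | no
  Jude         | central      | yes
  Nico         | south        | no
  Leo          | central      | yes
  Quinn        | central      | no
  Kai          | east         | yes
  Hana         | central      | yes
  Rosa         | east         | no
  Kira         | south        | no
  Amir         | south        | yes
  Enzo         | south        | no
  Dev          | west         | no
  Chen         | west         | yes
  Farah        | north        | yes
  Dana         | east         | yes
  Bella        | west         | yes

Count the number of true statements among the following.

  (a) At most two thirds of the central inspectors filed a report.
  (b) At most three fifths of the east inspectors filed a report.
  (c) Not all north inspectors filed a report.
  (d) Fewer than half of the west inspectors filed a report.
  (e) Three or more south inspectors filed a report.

(a) central: |A| = 6, |A ∩ B| = 4; needs |A ∩ B| / |A| ≤ 2/3 — true.
(b) east: |A| = 6, |A ∩ B| = 4; needs |A ∩ B| / |A| ≤ 3/5 — false.
(c) north: |A| = 6, |A ∩ B| = 5; needs A ⊄ B (|A ∖ B| ≥ 1) — true.
(d) west: |A| = 8, |A ∩ B| = 3; needs |A ∩ B| < |A ∖ B| — true.
(e) south: |A| = 6, |A ∩ B| = 2; needs |A ∩ B| ≥ 3 — false.

3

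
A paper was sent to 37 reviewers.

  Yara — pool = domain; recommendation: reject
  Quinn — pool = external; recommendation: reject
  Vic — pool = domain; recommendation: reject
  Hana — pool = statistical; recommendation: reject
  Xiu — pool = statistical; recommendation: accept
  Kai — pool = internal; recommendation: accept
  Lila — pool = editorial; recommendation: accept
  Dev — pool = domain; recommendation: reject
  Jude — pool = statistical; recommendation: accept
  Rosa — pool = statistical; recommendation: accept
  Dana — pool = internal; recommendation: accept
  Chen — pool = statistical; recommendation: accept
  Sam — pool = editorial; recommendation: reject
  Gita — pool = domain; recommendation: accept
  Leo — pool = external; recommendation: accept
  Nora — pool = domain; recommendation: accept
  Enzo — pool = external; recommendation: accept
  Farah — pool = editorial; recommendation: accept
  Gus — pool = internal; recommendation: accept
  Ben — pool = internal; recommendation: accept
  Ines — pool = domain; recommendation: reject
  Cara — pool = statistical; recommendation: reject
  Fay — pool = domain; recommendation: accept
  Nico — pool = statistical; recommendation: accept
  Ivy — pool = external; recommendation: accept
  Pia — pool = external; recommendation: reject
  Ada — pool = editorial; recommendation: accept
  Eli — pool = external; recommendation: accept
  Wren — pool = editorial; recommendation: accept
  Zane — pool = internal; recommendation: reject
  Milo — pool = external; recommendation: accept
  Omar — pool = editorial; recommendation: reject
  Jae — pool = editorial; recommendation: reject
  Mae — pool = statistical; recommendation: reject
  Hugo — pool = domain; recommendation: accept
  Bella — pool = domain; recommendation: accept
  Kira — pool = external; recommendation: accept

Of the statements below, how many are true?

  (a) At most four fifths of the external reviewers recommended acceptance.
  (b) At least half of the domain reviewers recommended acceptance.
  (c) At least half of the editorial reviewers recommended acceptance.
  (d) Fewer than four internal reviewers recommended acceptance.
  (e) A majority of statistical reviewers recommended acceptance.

4

(a) external: |A| = 8, |A ∩ B| = 6; needs |A ∩ B| / |A| ≤ 4/5 — true.
(b) domain: |A| = 9, |A ∩ B| = 5; needs |A ∩ B| ≥ |A ∖ B| — true.
(c) editorial: |A| = 7, |A ∩ B| = 4; needs |A ∩ B| ≥ |A ∖ B| — true.
(d) internal: |A| = 5, |A ∩ B| = 4; needs |A ∩ B| < 4 — false.
(e) statistical: |A| = 8, |A ∩ B| = 5; needs |A ∩ B| > |A ∖ B| — true.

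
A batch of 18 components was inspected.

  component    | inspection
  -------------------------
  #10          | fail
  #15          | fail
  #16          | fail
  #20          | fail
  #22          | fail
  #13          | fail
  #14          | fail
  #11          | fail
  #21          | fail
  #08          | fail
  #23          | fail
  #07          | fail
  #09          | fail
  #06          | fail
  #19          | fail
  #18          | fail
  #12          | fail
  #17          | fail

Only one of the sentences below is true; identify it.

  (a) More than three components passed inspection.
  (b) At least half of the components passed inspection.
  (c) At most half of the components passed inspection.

|A| = 18, |A ∩ B| = 0, |A ∖ B| = 18.
(a) requires |A ∩ B| > 3: false.
(b) requires |A ∩ B| ≥ |A ∖ B|: false.
(c) requires |A ∩ B| ≤ |A ∖ B|: true.

(c)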